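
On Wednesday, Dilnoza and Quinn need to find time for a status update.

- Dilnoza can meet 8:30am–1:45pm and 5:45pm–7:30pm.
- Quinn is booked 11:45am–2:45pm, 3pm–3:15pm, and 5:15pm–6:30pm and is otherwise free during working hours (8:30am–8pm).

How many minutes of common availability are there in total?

255 minutes

Quinn free within 08:30–20:00: 08:30–11:45, 14:45–15:00, 15:15–17:15, 18:30–20:00.
Dilnoza ∩ Quinn: 08:30–11:45, 18:30–19:30.
Total common minutes: 195 + 60 = 255.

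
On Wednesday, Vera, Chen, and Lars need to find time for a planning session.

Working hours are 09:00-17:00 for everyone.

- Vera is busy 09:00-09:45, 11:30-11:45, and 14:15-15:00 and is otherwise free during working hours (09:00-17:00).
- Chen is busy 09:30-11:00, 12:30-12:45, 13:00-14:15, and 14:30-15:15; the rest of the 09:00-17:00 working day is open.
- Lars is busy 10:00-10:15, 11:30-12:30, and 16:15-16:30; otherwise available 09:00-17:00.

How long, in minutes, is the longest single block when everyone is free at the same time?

60 minutes

Vera free within 09:00–17:00: 09:45–11:30, 11:45–14:15, 15:00–17:00.
Chen free within 09:00–17:00: 09:00–09:30, 11:00–12:30, 12:45–13:00, 14:15–14:30, 15:15–17:00.
Lars free within 09:00–17:00: 09:00–10:00, 10:15–11:30, 12:30–16:15, 16:30–17:00.
Vera ∩ Chen: 11:00–11:30, 11:45–12:30, 12:45–13:00, 15:15–17:00.
Vera ∩ Chen ∩ Lars: 11:00–11:30, 12:45–13:00, 15:15–16:15, 16:30–17:00.
Common window lengths: 30, 15, 60, 30 min; longest is 60.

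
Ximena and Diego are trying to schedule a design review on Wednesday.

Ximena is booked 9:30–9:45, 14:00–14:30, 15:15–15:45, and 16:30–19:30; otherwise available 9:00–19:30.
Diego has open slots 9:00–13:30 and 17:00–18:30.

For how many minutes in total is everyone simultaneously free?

Ximena free within 09:00–19:30: 09:00–09:30, 09:45–14:00, 14:30–15:15, 15:45–16:30.
Ximena ∩ Diego: 09:00–09:30, 09:45–13:30.
Total common minutes: 30 + 225 = 255.

255 minutes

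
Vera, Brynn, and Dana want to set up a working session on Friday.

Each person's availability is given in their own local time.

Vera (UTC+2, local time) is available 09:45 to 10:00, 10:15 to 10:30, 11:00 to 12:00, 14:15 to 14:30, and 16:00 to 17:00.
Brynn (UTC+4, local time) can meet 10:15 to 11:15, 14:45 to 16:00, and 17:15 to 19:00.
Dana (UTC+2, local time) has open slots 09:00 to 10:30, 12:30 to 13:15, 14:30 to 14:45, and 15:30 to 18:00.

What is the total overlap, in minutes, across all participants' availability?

60 minutes

Vera → UTC: 07:45–08:00, 08:15–08:30, 09:00–10:00, 12:15–12:30, 14:00–15:00.
Brynn → UTC: 06:15–07:15, 10:45–12:00, 13:15–15:00.
Dana → UTC: 07:00–08:30, 10:30–11:15, 12:30–12:45, 13:30–16:00.
Vera ∩ Brynn: 14:00–15:00.
Vera ∩ Brynn ∩ Dana: 14:00–15:00.
Total common minutes: 60.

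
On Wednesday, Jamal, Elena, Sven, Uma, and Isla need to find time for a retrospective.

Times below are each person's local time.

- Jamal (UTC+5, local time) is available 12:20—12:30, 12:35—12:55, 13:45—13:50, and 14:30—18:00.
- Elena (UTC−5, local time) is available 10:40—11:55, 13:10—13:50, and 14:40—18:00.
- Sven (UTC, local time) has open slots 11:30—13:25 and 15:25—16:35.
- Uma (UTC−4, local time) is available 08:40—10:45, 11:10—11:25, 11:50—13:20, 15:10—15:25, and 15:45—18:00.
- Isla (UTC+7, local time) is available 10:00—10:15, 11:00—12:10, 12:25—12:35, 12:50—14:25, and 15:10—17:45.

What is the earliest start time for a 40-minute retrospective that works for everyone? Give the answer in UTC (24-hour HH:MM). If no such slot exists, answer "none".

Jamal → UTC: 07:20–07:30, 07:35–07:55, 08:45–08:50, 09:30–13:00.
Elena → UTC: 15:40–16:55, 18:10–18:50, 19:40–23:00.
Sven → UTC: 11:30–13:25, 15:25–16:35.
Uma → UTC: 12:40–14:45, 15:10–15:25, 15:50–17:20, 19:10–19:25, 19:45–22:00.
Isla → UTC: 03:00–03:15, 04:00–05:10, 05:25–05:35, 05:50–07:25, 08:10–10:45.
Jamal ∩ Elena: (none).
Jamal ∩ Elena ∩ Sven: (none).
Jamal ∩ Elena ∩ Sven ∩ Uma: (none).
Jamal ∩ Elena ∩ Sven ∩ Uma ∩ Isla: (none).
Windows ≥ 40 min: (none).

none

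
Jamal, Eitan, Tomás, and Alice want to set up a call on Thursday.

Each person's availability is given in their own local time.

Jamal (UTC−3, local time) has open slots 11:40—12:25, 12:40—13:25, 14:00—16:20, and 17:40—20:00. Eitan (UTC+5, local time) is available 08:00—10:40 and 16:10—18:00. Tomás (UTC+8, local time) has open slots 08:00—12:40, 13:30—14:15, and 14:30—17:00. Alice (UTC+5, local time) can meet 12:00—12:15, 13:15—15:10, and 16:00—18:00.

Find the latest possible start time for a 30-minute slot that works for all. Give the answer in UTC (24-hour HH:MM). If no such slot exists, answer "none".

Jamal → UTC: 14:40–15:25, 15:40–16:25, 17:00–19:20, 20:40–23:00.
Eitan → UTC: 03:00–05:40, 11:10–13:00.
Tomás → UTC: 00:00–04:40, 05:30–06:15, 06:30–09:00.
Alice → UTC: 07:00–07:15, 08:15–10:10, 11:00–13:00.
Jamal ∩ Eitan: (none).
Jamal ∩ Eitan ∩ Tomás: (none).
Jamal ∩ Eitan ∩ Tomás ∩ Alice: (none).
Windows ≥ 30 min: (none).

none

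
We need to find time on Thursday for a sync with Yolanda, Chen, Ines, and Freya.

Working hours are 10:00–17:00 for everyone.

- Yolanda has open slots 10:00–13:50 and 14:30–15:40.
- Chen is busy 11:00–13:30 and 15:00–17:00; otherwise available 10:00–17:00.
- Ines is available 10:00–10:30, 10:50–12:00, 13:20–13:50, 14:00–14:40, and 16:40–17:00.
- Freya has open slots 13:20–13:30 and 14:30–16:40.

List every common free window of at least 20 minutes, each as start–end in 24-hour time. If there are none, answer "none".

Chen free within 10:00–17:00: 10:00–11:00, 13:30–15:00.
Yolanda ∩ Chen: 10:00–11:00, 13:30–13:50, 14:30–15:00.
Yolanda ∩ Chen ∩ Ines: 10:00–10:30, 10:50–11:00, 13:30–13:50, 14:30–14:40.
Yolanda ∩ Chen ∩ Ines ∩ Freya: 14:30–14:40.
Windows ≥ 20 min: (none).

none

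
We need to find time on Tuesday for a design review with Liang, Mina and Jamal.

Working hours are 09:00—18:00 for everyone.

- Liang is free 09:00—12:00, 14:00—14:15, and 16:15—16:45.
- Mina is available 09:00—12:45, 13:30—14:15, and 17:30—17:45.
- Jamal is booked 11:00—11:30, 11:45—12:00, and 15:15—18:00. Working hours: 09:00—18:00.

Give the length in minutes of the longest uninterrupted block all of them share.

120 minutes

Jamal free within 09:00–18:00: 09:00–11:00, 11:30–11:45, 12:00–15:15.
Liang ∩ Mina: 09:00–12:00, 14:00–14:15.
Liang ∩ Mina ∩ Jamal: 09:00–11:00, 11:30–11:45, 14:00–14:15.
Common window lengths: 120, 15, 15 min; longest is 120.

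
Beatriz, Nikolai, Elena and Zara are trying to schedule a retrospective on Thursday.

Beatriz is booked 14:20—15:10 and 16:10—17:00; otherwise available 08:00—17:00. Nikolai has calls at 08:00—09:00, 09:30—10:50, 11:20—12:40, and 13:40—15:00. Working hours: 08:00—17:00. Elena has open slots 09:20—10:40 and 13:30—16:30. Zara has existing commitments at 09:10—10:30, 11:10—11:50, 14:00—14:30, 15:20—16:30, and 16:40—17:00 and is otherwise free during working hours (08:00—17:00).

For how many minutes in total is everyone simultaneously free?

20 minutes

Beatriz free within 08:00–17:00: 08:00–14:20, 15:10–16:10.
Nikolai free within 08:00–17:00: 09:00–09:30, 10:50–11:20, 12:40–13:40, 15:00–17:00.
Zara free within 08:00–17:00: 08:00–09:10, 10:30–11:10, 11:50–14:00, 14:30–15:20, 16:30–16:40.
Beatriz ∩ Nikolai: 09:00–09:30, 10:50–11:20, 12:40–13:40, 15:10–16:10.
Beatriz ∩ Nikolai ∩ Elena: 09:20–09:30, 13:30–13:40, 15:10–16:10.
Beatriz ∩ Nikolai ∩ Elena ∩ Zara: 13:30–13:40, 15:10–15:20.
Total common minutes: 10 + 10 = 20.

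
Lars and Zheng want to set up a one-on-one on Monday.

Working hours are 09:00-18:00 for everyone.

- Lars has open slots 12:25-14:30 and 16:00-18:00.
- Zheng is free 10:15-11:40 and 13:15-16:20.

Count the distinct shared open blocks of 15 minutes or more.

2

Lars ∩ Zheng: 13:15–14:30, 16:00–16:20.
Windows ≥ 15 min: 13:15–14:30, 16:00–16:20.
That's 2 windows.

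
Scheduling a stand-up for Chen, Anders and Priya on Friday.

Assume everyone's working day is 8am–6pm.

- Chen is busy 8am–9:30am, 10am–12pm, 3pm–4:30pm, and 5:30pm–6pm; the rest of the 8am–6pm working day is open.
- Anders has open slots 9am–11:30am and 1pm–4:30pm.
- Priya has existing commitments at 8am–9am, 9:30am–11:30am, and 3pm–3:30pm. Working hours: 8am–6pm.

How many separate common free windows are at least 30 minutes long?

Chen free within 08:00–18:00: 09:30–10:00, 12:00–15:00, 16:30–17:30.
Priya free within 08:00–18:00: 09:00–09:30, 11:30–15:00, 15:30–18:00.
Chen ∩ Anders: 09:30–10:00, 13:00–15:00.
Chen ∩ Anders ∩ Priya: 13:00–15:00.
Windows ≥ 30 min: 13:00–15:00.
That's 1 window.

1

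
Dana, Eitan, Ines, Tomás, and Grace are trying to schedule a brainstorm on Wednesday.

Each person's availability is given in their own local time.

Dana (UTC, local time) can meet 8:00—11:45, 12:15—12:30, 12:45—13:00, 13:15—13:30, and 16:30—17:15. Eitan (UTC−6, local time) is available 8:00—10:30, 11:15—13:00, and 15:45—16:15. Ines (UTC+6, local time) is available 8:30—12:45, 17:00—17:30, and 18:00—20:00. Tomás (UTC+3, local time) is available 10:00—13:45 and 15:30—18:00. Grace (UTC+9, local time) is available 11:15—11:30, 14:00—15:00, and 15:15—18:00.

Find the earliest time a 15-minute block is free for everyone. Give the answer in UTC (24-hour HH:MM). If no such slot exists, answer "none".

none

Dana → UTC: 08:00–11:45, 12:15–12:30, 12:45–13:00, 13:15–13:30, 16:30–17:15.
Eitan → UTC: 14:00–16:30, 17:15–19:00, 21:45–22:15.
Ines → UTC: 02:30–06:45, 11:00–11:30, 12:00–14:00.
Tomás → UTC: 07:00–10:45, 12:30–15:00.
Grace → UTC: 02:15–02:30, 05:00–06:00, 06:15–09:00.
Dana ∩ Eitan: (none).
Dana ∩ Eitan ∩ Ines: (none).
Dana ∩ Eitan ∩ Ines ∩ Tomás: (none).
Dana ∩ Eitan ∩ Ines ∩ Tomás ∩ Grace: (none).
Windows ≥ 15 min: (none).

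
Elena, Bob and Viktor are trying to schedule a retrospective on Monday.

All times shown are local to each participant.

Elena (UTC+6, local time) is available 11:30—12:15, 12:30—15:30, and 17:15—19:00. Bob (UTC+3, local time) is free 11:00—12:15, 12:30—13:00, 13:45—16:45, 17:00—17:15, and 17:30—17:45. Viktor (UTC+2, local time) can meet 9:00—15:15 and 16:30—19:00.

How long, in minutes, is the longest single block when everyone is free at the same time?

Elena → UTC: 05:30–06:15, 06:30–09:30, 11:15–13:00.
Bob → UTC: 08:00–09:15, 09:30–10:00, 10:45–13:45, 14:00–14:15, 14:30–14:45.
Viktor → UTC: 07:00–13:15, 14:30–17:00.
Elena ∩ Bob: 08:00–09:15, 11:15–13:00.
Elena ∩ Bob ∩ Viktor: 08:00–09:15, 11:15–13:00.
Common window lengths: 75, 105 min; longest is 105.

105 minutes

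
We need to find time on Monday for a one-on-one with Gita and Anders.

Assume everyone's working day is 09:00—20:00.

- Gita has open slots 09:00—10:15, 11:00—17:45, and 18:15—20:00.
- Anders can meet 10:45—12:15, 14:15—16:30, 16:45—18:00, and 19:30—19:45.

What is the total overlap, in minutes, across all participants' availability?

Gita ∩ Anders: 11:00–12:15, 14:15–16:30, 16:45–17:45, 19:30–19:45.
Total common minutes: 75 + 135 + 60 + 15 = 285.

285 minutes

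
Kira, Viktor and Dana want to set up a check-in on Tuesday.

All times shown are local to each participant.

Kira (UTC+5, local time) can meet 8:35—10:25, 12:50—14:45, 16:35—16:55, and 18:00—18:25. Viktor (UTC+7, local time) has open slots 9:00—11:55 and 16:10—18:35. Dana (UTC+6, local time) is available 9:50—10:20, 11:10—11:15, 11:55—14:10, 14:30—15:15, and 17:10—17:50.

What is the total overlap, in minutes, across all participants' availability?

Kira → UTC: 03:35–05:25, 07:50–09:45, 11:35–11:55, 13:00–13:25.
Viktor → UTC: 02:00–04:55, 09:10–11:35.
Dana → UTC: 03:50–04:20, 05:10–05:15, 05:55–08:10, 08:30–09:15, 11:10–11:50.
Kira ∩ Viktor: 03:35–04:55, 09:10–09:45.
Kira ∩ Viktor ∩ Dana: 03:50–04:20, 09:10–09:15.
Total common minutes: 30 + 5 = 35.

35 minutes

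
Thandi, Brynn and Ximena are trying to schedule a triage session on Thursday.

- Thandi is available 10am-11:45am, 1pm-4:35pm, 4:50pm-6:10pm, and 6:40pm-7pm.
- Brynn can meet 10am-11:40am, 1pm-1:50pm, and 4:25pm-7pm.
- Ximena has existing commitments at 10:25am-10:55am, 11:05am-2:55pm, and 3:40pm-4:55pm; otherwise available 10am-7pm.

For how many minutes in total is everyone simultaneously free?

Ximena free within 10:00–19:00: 10:00–10:25, 10:55–11:05, 14:55–15:40, 16:55–19:00.
Thandi ∩ Brynn: 10:00–11:40, 13:00–13:50, 16:25–16:35, 16:50–18:10, 18:40–19:00.
Thandi ∩ Brynn ∩ Ximena: 10:00–10:25, 10:55–11:05, 16:55–18:10, 18:40–19:00.
Total common minutes: 25 + 10 + 75 + 20 = 130.

130 minutes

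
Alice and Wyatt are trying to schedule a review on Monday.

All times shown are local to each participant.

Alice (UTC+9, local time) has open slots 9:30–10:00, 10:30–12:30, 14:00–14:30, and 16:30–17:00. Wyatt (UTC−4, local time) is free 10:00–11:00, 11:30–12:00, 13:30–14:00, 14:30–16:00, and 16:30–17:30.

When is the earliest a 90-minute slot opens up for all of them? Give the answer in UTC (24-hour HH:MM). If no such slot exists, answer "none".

Alice → UTC: 00:30–01:00, 01:30–03:30, 05:00–05:30, 07:30–08:00.
Wyatt → UTC: 14:00–15:00, 15:30–16:00, 17:30–18:00, 18:30–20:00, 20:30–21:30.
Alice ∩ Wyatt: (none).
Windows ≥ 90 min: (none).

none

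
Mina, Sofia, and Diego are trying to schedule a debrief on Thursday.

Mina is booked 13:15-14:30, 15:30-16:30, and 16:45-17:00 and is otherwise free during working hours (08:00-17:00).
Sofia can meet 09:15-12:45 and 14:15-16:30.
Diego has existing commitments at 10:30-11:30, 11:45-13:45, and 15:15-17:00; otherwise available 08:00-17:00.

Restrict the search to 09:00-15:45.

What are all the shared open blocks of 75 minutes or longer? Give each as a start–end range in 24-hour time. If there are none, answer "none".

09:15–10:30

Mina free within 08:00–17:00: 08:00–13:15, 14:30–15:30, 16:30–16:45.
Diego free within 08:00–17:00: 08:00–10:30, 11:30–11:45, 13:45–15:15.
Mina ∩ Sofia: 09:15–12:45, 14:30–15:30.
Mina ∩ Sofia ∩ Diego: 09:15–10:30, 11:30–11:45, 14:30–15:15.
Restricted to 09:00–15:45: 09:15–10:30, 11:30–11:45, 14:30–15:15.
Windows ≥ 75 min: 09:15–10:30.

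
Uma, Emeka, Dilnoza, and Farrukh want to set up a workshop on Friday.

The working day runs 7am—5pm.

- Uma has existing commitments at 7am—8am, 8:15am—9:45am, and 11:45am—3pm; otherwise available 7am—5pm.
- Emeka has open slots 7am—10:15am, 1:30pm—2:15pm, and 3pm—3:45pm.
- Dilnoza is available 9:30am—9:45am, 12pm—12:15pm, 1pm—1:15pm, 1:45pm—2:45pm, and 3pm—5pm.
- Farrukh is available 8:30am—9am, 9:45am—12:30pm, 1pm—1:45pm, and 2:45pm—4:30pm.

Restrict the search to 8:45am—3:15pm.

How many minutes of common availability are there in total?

Uma free within 07:00–17:00: 08:00–08:15, 09:45–11:45, 15:00–17:00.
Uma ∩ Emeka: 08:00–08:15, 09:45–10:15, 15:00–15:45.
Uma ∩ Emeka ∩ Dilnoza: 15:00–15:45.
Uma ∩ Emeka ∩ Dilnoza ∩ Farrukh: 15:00–15:45.
Restricted to 08:45–15:15: 15:00–15:15.
Total common minutes: 15.

15 minutes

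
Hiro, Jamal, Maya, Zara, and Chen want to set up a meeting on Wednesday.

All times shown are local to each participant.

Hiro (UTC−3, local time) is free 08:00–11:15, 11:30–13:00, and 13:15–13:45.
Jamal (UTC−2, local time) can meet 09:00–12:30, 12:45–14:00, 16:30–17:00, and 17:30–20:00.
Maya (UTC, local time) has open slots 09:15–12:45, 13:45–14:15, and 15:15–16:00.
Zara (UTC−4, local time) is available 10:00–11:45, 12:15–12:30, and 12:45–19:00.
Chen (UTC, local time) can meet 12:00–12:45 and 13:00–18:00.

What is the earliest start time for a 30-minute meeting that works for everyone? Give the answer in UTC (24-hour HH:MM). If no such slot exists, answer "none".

15:15

Hiro → UTC: 11:00–14:15, 14:30–16:00, 16:15–16:45.
Jamal → UTC: 11:00–14:30, 14:45–16:00, 18:30–19:00, 19:30–22:00.
Maya → UTC: 09:15–12:45, 13:45–14:15, 15:15–16:00.
Zara → UTC: 14:00–15:45, 16:15–16:30, 16:45–23:00.
Chen → UTC: 12:00–12:45, 13:00–18:00.
Hiro ∩ Jamal: 11:00–14:15, 14:45–16:00.
Hiro ∩ Jamal ∩ Maya: 11:00–12:45, 13:45–14:15, 15:15–16:00.
Hiro ∩ Jamal ∩ Maya ∩ Zara: 14:00–14:15, 15:15–15:45.
Hiro ∩ Jamal ∩ Maya ∩ Zara ∩ Chen: 14:00–14:15, 15:15–15:45.
Windows ≥ 30 min: 15:15–15:45.
Earliest such window starts at 15:15.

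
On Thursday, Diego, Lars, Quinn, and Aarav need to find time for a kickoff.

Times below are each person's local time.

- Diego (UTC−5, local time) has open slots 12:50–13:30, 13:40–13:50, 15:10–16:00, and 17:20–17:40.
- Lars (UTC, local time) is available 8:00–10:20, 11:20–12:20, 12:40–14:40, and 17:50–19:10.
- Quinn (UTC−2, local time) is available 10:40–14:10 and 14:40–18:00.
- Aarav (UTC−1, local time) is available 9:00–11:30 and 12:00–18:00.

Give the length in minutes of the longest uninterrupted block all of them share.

40 minutes

Diego → UTC: 17:50–18:30, 18:40–18:50, 20:10–21:00, 22:20–22:40.
Lars → UTC: 08:00–10:20, 11:20–12:20, 12:40–14:40, 17:50–19:10.
Quinn → UTC: 12:40–16:10, 16:40–20:00.
Aarav → UTC: 10:00–12:30, 13:00–19:00.
Diego ∩ Lars: 17:50–18:30, 18:40–18:50.
Diego ∩ Lars ∩ Quinn: 17:50–18:30, 18:40–18:50.
Diego ∩ Lars ∩ Quinn ∩ Aarav: 17:50–18:30, 18:40–18:50.
Common window lengths: 40, 10 min; longest is 40.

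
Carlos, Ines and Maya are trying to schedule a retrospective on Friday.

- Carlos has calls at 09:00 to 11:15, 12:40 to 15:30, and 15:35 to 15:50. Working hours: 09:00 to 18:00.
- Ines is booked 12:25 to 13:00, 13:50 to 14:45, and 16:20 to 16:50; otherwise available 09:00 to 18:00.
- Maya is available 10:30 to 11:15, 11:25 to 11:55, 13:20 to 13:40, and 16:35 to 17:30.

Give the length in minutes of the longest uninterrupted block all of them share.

40 minutes

Carlos free within 09:00–18:00: 11:15–12:40, 15:30–15:35, 15:50–18:00.
Ines free within 09:00–18:00: 09:00–12:25, 13:00–13:50, 14:45–16:20, 16:50–18:00.
Carlos ∩ Ines: 11:15–12:25, 15:30–15:35, 15:50–16:20, 16:50–18:00.
Carlos ∩ Ines ∩ Maya: 11:25–11:55, 16:50–17:30.
Common window lengths: 30, 40 min; longest is 40.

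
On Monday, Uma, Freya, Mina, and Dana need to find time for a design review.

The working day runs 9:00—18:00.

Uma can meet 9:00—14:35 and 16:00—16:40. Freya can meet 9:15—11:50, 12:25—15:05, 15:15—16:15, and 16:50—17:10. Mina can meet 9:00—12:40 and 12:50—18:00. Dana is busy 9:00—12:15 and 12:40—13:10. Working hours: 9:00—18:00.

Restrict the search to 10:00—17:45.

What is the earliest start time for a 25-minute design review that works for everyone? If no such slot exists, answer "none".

13:10

Dana free within 09:00–18:00: 12:15–12:40, 13:10–18:00.
Uma ∩ Freya: 09:15–11:50, 12:25–14:35, 16:00–16:15.
Uma ∩ Freya ∩ Mina: 09:15–11:50, 12:25–12:40, 12:50–14:35, 16:00–16:15.
Uma ∩ Freya ∩ Mina ∩ Dana: 12:25–12:40, 13:10–14:35, 16:00–16:15.
Restricted to 10:00–17:45: 12:25–12:40, 13:10–14:35, 16:00–16:15.
Windows ≥ 25 min: 13:10–14:35.
Earliest such window starts at 13:10.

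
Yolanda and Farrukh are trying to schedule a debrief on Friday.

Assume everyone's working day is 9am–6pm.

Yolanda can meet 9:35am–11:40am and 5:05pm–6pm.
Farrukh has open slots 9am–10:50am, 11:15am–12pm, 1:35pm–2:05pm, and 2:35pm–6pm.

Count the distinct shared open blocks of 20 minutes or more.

3

Yolanda ∩ Farrukh: 09:35–10:50, 11:15–11:40, 17:05–18:00.
Windows ≥ 20 min: 09:35–10:50, 11:15–11:40, 17:05–18:00.
That's 3 windows.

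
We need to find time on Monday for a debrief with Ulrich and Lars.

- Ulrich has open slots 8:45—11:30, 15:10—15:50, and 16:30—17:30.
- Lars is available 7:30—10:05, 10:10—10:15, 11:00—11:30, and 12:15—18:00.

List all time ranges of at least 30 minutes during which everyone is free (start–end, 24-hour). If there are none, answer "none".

Ulrich ∩ Lars: 08:45–10:05, 10:10–10:15, 11:00–11:30, 15:10–15:50, 16:30–17:30.
Windows ≥ 30 min: 08:45–10:05, 11:00–11:30, 15:10–15:50, 16:30–17:30.

08:45–10:05, 11:00–11:30, 15:10–15:50, 16:30–17:30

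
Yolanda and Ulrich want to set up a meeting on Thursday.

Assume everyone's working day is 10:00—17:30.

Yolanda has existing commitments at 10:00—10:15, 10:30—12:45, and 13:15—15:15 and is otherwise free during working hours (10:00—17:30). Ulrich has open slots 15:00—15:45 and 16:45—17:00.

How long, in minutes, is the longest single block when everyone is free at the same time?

Yolanda free within 10:00–17:30: 10:15–10:30, 12:45–13:15, 15:15–17:30.
Yolanda ∩ Ulrich: 15:15–15:45, 16:45–17:00.
Common window lengths: 30, 15 min; longest is 30.

30 minutes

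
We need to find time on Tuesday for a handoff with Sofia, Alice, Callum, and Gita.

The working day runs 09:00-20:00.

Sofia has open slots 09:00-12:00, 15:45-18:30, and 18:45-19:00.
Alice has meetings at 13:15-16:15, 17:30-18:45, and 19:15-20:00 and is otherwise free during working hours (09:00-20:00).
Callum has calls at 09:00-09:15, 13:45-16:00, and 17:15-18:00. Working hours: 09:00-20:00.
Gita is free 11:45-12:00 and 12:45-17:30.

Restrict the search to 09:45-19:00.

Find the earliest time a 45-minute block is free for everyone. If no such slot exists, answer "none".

16:15

Alice free within 09:00–20:00: 09:00–13:15, 16:15–17:30, 18:45–19:15.
Callum free within 09:00–20:00: 09:15–13:45, 16:00–17:15, 18:00–20:00.
Sofia ∩ Alice: 09:00–12:00, 16:15–17:30, 18:45–19:00.
Sofia ∩ Alice ∩ Callum: 09:15–12:00, 16:15–17:15, 18:45–19:00.
Sofia ∩ Alice ∩ Callum ∩ Gita: 11:45–12:00, 16:15–17:15.
Restricted to 09:45–19:00: 11:45–12:00, 16:15–17:15.
Windows ≥ 45 min: 16:15–17:15.
Earliest such window starts at 16:15.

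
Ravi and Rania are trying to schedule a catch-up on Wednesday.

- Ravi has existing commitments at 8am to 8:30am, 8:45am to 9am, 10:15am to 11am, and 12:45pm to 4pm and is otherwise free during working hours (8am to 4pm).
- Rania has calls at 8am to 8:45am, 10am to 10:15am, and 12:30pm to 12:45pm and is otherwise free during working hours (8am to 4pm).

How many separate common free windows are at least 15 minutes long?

Ravi free within 08:00–16:00: 08:30–08:45, 09:00–10:15, 11:00–12:45.
Rania free within 08:00–16:00: 08:45–10:00, 10:15–12:30, 12:45–16:00.
Ravi ∩ Rania: 09:00–10:00, 11:00–12:30.
Windows ≥ 15 min: 09:00–10:00, 11:00–12:30.
That's 2 windows.

2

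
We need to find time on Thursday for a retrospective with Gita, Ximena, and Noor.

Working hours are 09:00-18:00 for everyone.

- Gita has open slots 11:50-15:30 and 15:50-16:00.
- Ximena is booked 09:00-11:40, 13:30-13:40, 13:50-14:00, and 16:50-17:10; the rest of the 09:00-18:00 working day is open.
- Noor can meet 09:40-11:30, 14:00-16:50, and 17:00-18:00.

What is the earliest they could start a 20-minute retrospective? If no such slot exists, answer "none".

14:00

Ximena free within 09:00–18:00: 11:40–13:30, 13:40–13:50, 14:00–16:50, 17:10–18:00.
Gita ∩ Ximena: 11:50–13:30, 13:40–13:50, 14:00–15:30, 15:50–16:00.
Gita ∩ Ximena ∩ Noor: 14:00–15:30, 15:50–16:00.
Windows ≥ 20 min: 14:00–15:30.
Earliest such window starts at 14:00.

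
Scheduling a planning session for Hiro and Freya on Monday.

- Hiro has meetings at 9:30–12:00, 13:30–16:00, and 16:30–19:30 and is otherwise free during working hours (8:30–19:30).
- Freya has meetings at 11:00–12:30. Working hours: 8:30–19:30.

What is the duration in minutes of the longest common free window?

60 minutes

Hiro free within 08:30–19:30: 08:30–09:30, 12:00–13:30, 16:00–16:30.
Freya free within 08:30–19:30: 08:30–11:00, 12:30–19:30.
Hiro ∩ Freya: 08:30–09:30, 12:30–13:30, 16:00–16:30.
Common window lengths: 60, 60, 30 min; longest is 60.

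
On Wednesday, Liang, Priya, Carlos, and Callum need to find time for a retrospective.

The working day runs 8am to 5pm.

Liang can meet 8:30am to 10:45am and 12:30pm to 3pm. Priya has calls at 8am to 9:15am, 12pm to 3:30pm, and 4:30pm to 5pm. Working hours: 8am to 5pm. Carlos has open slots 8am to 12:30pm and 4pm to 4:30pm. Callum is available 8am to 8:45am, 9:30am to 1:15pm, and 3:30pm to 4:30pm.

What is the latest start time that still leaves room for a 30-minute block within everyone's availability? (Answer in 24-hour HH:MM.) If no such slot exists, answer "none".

10:15

Priya free within 08:00–17:00: 09:15–12:00, 15:30–16:30.
Liang ∩ Priya: 09:15–10:45.
Liang ∩ Priya ∩ Carlos: 09:15–10:45.
Liang ∩ Priya ∩ Carlos ∩ Callum: 09:30–10:45.
Windows ≥ 30 min: 09:30–10:45.
Latest start in the last window 09:30–10:45 is 10:45 − 30 min = 10:15.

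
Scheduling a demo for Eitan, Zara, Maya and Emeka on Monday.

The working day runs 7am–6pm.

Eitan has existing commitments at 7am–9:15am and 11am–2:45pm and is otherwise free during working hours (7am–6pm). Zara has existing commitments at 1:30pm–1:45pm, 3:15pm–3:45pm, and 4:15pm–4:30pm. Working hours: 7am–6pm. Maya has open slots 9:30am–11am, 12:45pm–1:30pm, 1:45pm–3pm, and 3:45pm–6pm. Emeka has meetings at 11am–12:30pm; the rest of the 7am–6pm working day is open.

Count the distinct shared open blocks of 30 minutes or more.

3

Eitan free within 07:00–18:00: 09:15–11:00, 14:45–18:00.
Zara free within 07:00–18:00: 07:00–13:30, 13:45–15:15, 15:45–16:15, 16:30–18:00.
Emeka free within 07:00–18:00: 07:00–11:00, 12:30–18:00.
Eitan ∩ Zara: 09:15–11:00, 14:45–15:15, 15:45–16:15, 16:30–18:00.
Eitan ∩ Zara ∩ Maya: 09:30–11:00, 14:45–15:00, 15:45–16:15, 16:30–18:00.
Eitan ∩ Zara ∩ Maya ∩ Emeka: 09:30–11:00, 14:45–15:00, 15:45–16:15, 16:30–18:00.
Windows ≥ 30 min: 09:30–11:00, 15:45–16:15, 16:30–18:00.
That's 3 windows.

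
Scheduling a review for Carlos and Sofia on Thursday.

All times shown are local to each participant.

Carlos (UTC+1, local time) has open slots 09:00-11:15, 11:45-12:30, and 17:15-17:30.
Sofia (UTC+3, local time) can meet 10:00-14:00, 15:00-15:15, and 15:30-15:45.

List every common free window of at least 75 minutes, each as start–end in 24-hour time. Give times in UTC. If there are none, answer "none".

Carlos → UTC: 08:00–10:15, 10:45–11:30, 16:15–16:30.
Sofia → UTC: 07:00–11:00, 12:00–12:15, 12:30–12:45.
Carlos ∩ Sofia: 08:00–10:15, 10:45–11:00.
Windows ≥ 75 min: 08:00–10:15.

08:00–10:15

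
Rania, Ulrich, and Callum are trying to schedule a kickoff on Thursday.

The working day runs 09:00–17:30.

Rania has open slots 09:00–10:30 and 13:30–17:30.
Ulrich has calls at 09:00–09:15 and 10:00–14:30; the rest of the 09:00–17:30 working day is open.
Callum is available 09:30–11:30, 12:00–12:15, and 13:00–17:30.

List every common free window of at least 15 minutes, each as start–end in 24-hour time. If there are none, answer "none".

09:30–10:00, 14:30–17:30

Ulrich free within 09:00–17:30: 09:15–10:00, 14:30–17:30.
Rania ∩ Ulrich: 09:15–10:00, 14:30–17:30.
Rania ∩ Ulrich ∩ Callum: 09:30–10:00, 14:30–17:30.
Windows ≥ 15 min: 09:30–10:00, 14:30–17:30.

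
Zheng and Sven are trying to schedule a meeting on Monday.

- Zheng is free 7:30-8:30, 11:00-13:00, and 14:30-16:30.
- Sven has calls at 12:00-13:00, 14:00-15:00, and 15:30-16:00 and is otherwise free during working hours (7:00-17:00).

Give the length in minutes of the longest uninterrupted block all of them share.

60 minutes

Sven free within 07:00–17:00: 07:00–12:00, 13:00–14:00, 15:00–15:30, 16:00–17:00.
Zheng ∩ Sven: 07:30–08:30, 11:00–12:00, 15:00–15:30, 16:00–16:30.
Common window lengths: 60, 60, 30, 30 min; longest is 60.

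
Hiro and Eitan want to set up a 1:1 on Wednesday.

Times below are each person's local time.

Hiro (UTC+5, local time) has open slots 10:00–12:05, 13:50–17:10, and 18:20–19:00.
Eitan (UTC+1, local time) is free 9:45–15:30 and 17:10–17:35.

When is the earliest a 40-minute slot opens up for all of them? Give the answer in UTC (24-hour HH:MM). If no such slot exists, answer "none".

08:50

Hiro → UTC: 05:00–07:05, 08:50–12:10, 13:20–14:00.
Eitan → UTC: 08:45–14:30, 16:10–16:35.
Hiro ∩ Eitan: 08:50–12:10, 13:20–14:00.
Windows ≥ 40 min: 08:50–12:10, 13:20–14:00.
Earliest such window starts at 08:50.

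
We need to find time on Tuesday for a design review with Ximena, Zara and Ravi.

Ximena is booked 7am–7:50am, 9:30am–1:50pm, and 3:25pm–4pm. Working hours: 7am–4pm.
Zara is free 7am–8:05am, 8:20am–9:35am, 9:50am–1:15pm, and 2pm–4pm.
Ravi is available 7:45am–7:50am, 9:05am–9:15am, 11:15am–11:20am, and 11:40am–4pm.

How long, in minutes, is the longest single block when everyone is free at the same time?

85 minutes

Ximena free within 07:00–16:00: 07:50–09:30, 13:50–15:25.
Ximena ∩ Zara: 07:50–08:05, 08:20–09:30, 14:00–15:25.
Ximena ∩ Zara ∩ Ravi: 09:05–09:15, 14:00–15:25.
Common window lengths: 10, 85 min; longest is 85.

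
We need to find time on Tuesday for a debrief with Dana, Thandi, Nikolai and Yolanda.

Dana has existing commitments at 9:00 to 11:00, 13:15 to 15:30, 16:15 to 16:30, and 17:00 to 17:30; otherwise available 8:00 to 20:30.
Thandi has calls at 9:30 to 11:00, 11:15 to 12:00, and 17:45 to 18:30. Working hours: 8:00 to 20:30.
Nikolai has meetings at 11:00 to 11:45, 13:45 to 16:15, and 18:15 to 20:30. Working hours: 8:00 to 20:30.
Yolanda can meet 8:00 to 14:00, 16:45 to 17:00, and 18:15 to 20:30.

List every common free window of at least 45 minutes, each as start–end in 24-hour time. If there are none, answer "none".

Dana free within 08:00–20:30: 08:00–09:00, 11:00–13:15, 15:30–16:15, 16:30–17:00, 17:30–20:30.
Thandi free within 08:00–20:30: 08:00–09:30, 11:00–11:15, 12:00–17:45, 18:30–20:30.
Nikolai free within 08:00–20:30: 08:00–11:00, 11:45–13:45, 16:15–18:15.
Dana ∩ Thandi: 08:00–09:00, 11:00–11:15, 12:00–13:15, 15:30–16:15, 16:30–17:00, 17:30–17:45, 18:30–20:30.
Dana ∩ Thandi ∩ Nikolai: 08:00–09:00, 12:00–13:15, 16:30–17:00, 17:30–17:45.
Dana ∩ Thandi ∩ Nikolai ∩ Yolanda: 08:00–09:00, 12:00–13:15, 16:45–17:00.
Windows ≥ 45 min: 08:00–09:00, 12:00–13:15.

08:00–09:00, 12:00–13:15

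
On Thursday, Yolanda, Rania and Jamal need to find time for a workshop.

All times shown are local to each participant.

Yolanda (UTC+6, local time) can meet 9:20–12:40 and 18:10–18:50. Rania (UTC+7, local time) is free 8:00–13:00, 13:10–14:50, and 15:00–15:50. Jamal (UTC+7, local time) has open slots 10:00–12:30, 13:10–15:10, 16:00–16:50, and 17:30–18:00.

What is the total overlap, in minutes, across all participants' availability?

Yolanda → UTC: 03:20–06:40, 12:10–12:50.
Rania → UTC: 01:00–06:00, 06:10–07:50, 08:00–08:50.
Jamal → UTC: 03:00–05:30, 06:10–08:10, 09:00–09:50, 10:30–11:00.
Yolanda ∩ Rania: 03:20–06:00, 06:10–06:40.
Yolanda ∩ Rania ∩ Jamal: 03:20–05:30, 06:10–06:40.
Total common minutes: 130 + 30 = 160.

160 minutes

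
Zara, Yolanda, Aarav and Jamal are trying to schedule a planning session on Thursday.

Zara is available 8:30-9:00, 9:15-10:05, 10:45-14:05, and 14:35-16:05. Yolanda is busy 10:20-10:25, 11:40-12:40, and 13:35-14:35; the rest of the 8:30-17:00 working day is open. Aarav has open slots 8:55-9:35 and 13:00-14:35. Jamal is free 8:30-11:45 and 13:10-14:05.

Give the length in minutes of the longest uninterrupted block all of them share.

25 minutes

Yolanda free within 08:30–17:00: 08:30–10:20, 10:25–11:40, 12:40–13:35, 14:35–17:00.
Zara ∩ Yolanda: 08:30–09:00, 09:15–10:05, 10:45–11:40, 12:40–13:35, 14:35–16:05.
Zara ∩ Yolanda ∩ Aarav: 08:55–09:00, 09:15–09:35, 13:00–13:35.
Zara ∩ Yolanda ∩ Aarav ∩ Jamal: 08:55–09:00, 09:15–09:35, 13:10–13:35.
Common window lengths: 5, 20, 25 min; longest is 25.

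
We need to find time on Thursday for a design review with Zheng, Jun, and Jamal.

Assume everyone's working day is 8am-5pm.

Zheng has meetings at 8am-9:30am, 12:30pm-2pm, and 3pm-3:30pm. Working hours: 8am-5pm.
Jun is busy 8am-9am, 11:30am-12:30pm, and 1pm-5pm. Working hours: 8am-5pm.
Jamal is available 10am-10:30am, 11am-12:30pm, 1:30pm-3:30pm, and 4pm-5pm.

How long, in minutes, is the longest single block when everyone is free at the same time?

30 minutes

Zheng free within 08:00–17:00: 09:30–12:30, 14:00–15:00, 15:30–17:00.
Jun free within 08:00–17:00: 09:00–11:30, 12:30–13:00.
Zheng ∩ Jun: 09:30–11:30.
Zheng ∩ Jun ∩ Jamal: 10:00–10:30, 11:00–11:30.
Common window lengths: 30, 30 min; longest is 30.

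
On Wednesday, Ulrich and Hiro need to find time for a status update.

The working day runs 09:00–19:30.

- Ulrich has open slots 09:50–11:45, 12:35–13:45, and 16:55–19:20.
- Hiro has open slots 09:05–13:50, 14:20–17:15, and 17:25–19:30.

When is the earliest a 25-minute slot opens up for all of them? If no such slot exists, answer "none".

Ulrich ∩ Hiro: 09:50–11:45, 12:35–13:45, 16:55–17:15, 17:25–19:20.
Windows ≥ 25 min: 09:50–11:45, 12:35–13:45, 17:25–19:20.
Earliest such window starts at 09:50.

09:50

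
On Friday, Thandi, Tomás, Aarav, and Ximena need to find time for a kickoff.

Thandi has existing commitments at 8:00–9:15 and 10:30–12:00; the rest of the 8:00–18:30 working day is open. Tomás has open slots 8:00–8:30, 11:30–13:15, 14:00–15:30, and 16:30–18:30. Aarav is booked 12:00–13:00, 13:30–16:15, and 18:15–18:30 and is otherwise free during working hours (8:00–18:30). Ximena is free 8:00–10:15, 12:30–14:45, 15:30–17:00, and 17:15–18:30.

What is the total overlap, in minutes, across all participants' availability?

105 minutes

Thandi free within 08:00–18:30: 09:15–10:30, 12:00–18:30.
Aarav free within 08:00–18:30: 08:00–12:00, 13:00–13:30, 16:15–18:15.
Thandi ∩ Tomás: 12:00–13:15, 14:00–15:30, 16:30–18:30.
Thandi ∩ Tomás ∩ Aarav: 13:00–13:15, 16:30–18:15.
Thandi ∩ Tomás ∩ Aarav ∩ Ximena: 13:00–13:15, 16:30–17:00, 17:15–18:15.
Total common minutes: 15 + 30 + 60 = 105.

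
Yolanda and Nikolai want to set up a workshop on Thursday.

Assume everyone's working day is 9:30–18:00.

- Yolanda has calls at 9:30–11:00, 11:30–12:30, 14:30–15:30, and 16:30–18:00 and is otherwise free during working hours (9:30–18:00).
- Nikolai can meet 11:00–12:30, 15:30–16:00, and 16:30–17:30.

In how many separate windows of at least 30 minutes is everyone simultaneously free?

Yolanda free within 09:30–18:00: 11:00–11:30, 12:30–14:30, 15:30–16:30.
Yolanda ∩ Nikolai: 11:00–11:30, 15:30–16:00.
Windows ≥ 30 min: 11:00–11:30, 15:30–16:00.
That's 2 windows.

2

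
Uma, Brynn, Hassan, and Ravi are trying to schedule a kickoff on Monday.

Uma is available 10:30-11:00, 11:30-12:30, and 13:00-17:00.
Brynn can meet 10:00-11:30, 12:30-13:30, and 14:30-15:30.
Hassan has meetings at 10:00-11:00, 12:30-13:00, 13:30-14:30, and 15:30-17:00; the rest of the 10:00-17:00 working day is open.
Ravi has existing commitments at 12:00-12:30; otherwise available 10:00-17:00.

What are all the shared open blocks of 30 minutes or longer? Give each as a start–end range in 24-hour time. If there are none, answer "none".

Hassan free within 10:00–17:00: 11:00–12:30, 13:00–13:30, 14:30–15:30.
Ravi free within 10:00–17:00: 10:00–12:00, 12:30–17:00.
Uma ∩ Brynn: 10:30–11:00, 13:00–13:30, 14:30–15:30.
Uma ∩ Brynn ∩ Hassan: 13:00–13:30, 14:30–15:30.
Uma ∩ Brynn ∩ Hassan ∩ Ravi: 13:00–13:30, 14:30–15:30.
Windows ≥ 30 min: 13:00–13:30, 14:30–15:30.

13:00–13:30, 14:30–15:30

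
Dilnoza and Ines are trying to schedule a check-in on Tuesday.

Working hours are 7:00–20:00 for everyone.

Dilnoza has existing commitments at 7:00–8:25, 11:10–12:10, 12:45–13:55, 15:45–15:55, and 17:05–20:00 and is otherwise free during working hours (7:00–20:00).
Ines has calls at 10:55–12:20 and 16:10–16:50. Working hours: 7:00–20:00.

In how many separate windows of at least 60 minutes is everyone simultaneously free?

2

Dilnoza free within 07:00–20:00: 08:25–11:10, 12:10–12:45, 13:55–15:45, 15:55–17:05.
Ines free within 07:00–20:00: 07:00–10:55, 12:20–16:10, 16:50–20:00.
Dilnoza ∩ Ines: 08:25–10:55, 12:20–12:45, 13:55–15:45, 15:55–16:10, 16:50–17:05.
Windows ≥ 60 min: 08:25–10:55, 13:55–15:45.
That's 2 windows.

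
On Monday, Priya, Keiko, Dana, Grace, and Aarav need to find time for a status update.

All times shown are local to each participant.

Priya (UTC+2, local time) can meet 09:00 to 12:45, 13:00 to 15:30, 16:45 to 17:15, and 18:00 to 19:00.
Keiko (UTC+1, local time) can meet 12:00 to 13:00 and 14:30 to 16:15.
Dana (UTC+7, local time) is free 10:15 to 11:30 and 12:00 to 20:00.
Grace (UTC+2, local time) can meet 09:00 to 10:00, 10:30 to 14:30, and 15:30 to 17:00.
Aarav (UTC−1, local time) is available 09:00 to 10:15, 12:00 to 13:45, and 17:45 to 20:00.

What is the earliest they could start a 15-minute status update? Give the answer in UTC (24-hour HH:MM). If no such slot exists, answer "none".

Priya → UTC: 07:00–10:45, 11:00–13:30, 14:45–15:15, 16:00–17:00.
Keiko → UTC: 11:00–12:00, 13:30–15:15.
Dana → UTC: 03:15–04:30, 05:00–13:00.
Grace → UTC: 07:00–08:00, 08:30–12:30, 13:30–15:00.
Aarav → UTC: 10:00–11:15, 13:00–14:45, 18:45–21:00.
Priya ∩ Keiko: 11:00–12:00, 14:45–15:15.
Priya ∩ Keiko ∩ Dana: 11:00–12:00.
Priya ∩ Keiko ∩ Dana ∩ Grace: 11:00–12:00.
Priya ∩ Keiko ∩ Dana ∩ Grace ∩ Aarav: 11:00–11:15.
Windows ≥ 15 min: 11:00–11:15.
Earliest such window starts at 11:00.

11:00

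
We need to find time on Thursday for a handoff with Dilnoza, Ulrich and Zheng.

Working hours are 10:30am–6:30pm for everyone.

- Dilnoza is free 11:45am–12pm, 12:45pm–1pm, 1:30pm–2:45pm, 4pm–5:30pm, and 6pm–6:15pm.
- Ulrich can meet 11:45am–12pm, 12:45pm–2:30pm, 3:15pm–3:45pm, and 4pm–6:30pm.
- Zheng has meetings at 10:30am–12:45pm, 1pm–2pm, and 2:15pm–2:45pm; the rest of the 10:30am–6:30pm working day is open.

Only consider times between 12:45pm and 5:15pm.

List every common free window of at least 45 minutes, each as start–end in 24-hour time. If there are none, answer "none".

Zheng free within 10:30–18:30: 12:45–13:00, 14:00–14:15, 14:45–18:30.
Dilnoza ∩ Ulrich: 11:45–12:00, 12:45–13:00, 13:30–14:30, 16:00–17:30, 18:00–18:15.
Dilnoza ∩ Ulrich ∩ Zheng: 12:45–13:00, 14:00–14:15, 16:00–17:30, 18:00–18:15.
Restricted to 12:45–17:15: 12:45–13:00, 14:00–14:15, 16:00–17:15.
Windows ≥ 45 min: 16:00–17:15.

16:00–17:15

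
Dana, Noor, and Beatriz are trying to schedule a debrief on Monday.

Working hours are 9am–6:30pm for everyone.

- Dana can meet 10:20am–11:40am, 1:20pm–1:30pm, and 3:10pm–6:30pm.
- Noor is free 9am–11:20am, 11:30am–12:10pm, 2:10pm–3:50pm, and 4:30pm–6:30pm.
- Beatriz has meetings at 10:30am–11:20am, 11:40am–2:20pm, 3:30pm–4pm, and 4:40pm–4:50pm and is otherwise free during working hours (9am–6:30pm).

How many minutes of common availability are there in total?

Beatriz free within 09:00–18:30: 09:00–10:30, 11:20–11:40, 14:20–15:30, 16:00–16:40, 16:50–18:30.
Dana ∩ Noor: 10:20–11:20, 11:30–11:40, 15:10–15:50, 16:30–18:30.
Dana ∩ Noor ∩ Beatriz: 10:20–10:30, 11:30–11:40, 15:10–15:30, 16:30–16:40, 16:50–18:30.
Total common minutes: 10 + 10 + 20 + 10 + 100 = 150.

150 minutes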